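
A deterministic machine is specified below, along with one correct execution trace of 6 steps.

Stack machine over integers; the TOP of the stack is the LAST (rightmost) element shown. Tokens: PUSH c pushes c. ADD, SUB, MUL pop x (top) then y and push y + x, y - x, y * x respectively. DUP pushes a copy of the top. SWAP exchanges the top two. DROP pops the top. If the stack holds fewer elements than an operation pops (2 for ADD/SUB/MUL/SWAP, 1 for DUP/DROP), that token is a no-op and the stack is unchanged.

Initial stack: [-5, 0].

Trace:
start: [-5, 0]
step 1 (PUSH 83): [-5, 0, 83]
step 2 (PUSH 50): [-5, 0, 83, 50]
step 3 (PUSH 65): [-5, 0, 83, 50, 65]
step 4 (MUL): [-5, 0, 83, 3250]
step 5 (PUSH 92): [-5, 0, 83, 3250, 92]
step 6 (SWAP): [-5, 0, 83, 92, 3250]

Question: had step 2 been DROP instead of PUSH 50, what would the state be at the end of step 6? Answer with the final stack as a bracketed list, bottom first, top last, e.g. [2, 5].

(re-executing from step 2 with the substitution; state before step 2: [-5, 0, 83])
step 2 (DROP): [-5, 0]
step 3 (PUSH 65): [-5, 0, 65]
step 4 (MUL): [-5, 0]
step 5 (PUSH 92): [-5, 0, 92]
step 6 (SWAP): [-5, 92, 0]

[-5, 92, 0]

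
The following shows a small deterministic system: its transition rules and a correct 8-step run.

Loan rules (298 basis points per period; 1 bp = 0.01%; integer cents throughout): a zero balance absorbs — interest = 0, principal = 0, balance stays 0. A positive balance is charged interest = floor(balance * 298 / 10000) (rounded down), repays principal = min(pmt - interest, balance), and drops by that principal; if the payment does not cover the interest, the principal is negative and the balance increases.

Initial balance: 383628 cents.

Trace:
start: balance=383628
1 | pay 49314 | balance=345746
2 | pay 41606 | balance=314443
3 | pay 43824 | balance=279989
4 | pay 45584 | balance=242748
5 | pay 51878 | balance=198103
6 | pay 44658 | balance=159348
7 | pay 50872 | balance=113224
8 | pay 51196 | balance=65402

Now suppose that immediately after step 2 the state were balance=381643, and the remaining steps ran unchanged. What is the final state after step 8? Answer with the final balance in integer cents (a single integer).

state after step 2 := balance=381643
3 | pay 43824 | balance=349191
4 | pay 45584 | balance=314012
5 | pay 51878 | balance=271491
6 | pay 44658 | balance=234923
7 | pay 50872 | balance=191051
8 | pay 51196 | balance=145548

145548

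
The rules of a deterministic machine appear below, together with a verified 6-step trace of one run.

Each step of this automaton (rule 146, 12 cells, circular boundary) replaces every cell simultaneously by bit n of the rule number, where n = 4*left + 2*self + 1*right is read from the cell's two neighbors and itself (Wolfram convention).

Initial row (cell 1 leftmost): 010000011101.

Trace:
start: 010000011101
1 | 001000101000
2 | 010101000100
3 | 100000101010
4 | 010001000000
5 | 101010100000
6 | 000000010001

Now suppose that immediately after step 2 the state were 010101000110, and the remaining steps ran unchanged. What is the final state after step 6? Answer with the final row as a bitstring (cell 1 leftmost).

state after step 2 := 010101000110
3 | 100000101001
4 | 010001000110
5 | 101010101001
6 | 000000000110

000000000110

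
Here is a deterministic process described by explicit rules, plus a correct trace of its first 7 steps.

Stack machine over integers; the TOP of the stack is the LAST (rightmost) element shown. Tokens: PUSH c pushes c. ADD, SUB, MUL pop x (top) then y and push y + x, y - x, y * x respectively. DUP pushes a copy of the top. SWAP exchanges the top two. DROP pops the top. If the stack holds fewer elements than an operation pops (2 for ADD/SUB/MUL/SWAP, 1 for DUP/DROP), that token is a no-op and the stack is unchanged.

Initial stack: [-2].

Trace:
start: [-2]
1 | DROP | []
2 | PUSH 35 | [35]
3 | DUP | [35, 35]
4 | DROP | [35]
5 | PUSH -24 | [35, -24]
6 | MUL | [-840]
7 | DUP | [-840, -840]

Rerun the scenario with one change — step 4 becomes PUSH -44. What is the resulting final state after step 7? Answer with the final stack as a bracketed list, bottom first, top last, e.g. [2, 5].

[35, 35, 1056, 1056]

(re-executing from step 4 with the substitution; state before step 4: [35, 35])
4 | PUSH -44 | [35, 35, -44]
5 | PUSH -24 | [35, 35, -44, -24]
6 | MUL | [35, 35, 1056]
7 | DUP | [35, 35, 1056, 1056]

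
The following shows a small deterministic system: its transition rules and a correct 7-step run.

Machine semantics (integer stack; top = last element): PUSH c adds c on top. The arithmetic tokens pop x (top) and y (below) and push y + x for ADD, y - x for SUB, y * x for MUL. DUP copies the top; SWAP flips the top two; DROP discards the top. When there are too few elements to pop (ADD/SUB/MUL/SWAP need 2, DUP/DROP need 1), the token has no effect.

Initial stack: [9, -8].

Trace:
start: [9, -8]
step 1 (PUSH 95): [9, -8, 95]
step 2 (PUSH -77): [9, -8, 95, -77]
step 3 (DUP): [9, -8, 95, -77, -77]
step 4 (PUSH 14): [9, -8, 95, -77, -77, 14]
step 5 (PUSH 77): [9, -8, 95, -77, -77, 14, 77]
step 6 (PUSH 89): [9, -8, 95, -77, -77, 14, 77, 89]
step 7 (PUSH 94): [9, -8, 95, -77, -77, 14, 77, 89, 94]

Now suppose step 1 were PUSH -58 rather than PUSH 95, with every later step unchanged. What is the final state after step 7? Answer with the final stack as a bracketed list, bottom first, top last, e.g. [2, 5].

[9, -8, -58, -77, -77, 14, 77, 89, 94]

(re-executing from step 1 with the substitution; state before step 1: [9, -8])
step 1 (PUSH -58): [9, -8, -58]
step 2 (PUSH -77): [9, -8, -58, -77]
step 3 (DUP): [9, -8, -58, -77, -77]
step 4 (PUSH 14): [9, -8, -58, -77, -77, 14]
step 5 (PUSH 77): [9, -8, -58, -77, -77, 14, 77]
step 6 (PUSH 89): [9, -8, -58, -77, -77, 14, 77, 89]
step 7 (PUSH 94): [9, -8, -58, -77, -77, 14, 77, 89, 94]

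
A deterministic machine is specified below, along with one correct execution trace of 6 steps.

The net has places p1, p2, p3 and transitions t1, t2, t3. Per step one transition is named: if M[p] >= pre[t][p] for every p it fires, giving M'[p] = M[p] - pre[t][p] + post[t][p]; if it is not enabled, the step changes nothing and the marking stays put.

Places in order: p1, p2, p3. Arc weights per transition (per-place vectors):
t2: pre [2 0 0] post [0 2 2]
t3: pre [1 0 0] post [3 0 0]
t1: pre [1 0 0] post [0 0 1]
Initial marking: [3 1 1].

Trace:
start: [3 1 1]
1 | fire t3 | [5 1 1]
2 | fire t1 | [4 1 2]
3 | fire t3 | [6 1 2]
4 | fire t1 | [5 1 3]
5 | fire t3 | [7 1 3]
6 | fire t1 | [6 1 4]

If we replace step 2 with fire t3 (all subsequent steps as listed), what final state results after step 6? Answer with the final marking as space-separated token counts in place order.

9 1 3

(re-executing from step 2 with the substitution; state before step 2: [5 1 1])
2 | fire t3 | [7 1 1]
3 | fire t3 | [9 1 1]
4 | fire t1 | [8 1 2]
5 | fire t3 | [10 1 2]
6 | fire t1 | [9 1 3]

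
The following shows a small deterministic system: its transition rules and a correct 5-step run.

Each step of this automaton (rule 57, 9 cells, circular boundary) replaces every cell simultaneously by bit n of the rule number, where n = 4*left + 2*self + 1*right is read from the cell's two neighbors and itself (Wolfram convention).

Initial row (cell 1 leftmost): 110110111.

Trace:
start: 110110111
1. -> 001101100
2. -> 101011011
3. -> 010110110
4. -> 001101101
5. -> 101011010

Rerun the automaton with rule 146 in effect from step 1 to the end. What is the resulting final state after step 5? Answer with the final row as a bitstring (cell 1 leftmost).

100000010

(re-executing steps 1..5 under rule 146; state before step 1: 110110111)
1. -> 100000011
2. -> 010000101
3. -> 001001000
4. -> 010110100
5. -> 100000010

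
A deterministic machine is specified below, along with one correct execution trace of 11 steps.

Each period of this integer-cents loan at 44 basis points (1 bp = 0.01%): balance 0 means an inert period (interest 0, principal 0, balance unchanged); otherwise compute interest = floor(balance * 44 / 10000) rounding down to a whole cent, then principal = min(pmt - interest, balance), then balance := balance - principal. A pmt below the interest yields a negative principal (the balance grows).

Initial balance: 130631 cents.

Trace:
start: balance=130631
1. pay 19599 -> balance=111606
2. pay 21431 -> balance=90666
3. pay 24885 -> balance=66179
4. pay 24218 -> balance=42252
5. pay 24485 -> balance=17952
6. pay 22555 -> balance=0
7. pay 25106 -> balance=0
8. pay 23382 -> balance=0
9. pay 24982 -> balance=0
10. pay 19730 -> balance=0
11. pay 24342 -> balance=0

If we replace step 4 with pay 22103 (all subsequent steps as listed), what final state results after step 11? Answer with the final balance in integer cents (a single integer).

0

(re-executing from step 4 with the substitution; state before step 4: balance=66179)
4. pay 22103 -> balance=44367
5. pay 24485 -> balance=20077
6. pay 22555 -> balance=0
7. pay 25106 -> balance=0
8. pay 23382 -> balance=0
9. pay 24982 -> balance=0
10. pay 19730 -> balance=0
11. pay 24342 -> balance=0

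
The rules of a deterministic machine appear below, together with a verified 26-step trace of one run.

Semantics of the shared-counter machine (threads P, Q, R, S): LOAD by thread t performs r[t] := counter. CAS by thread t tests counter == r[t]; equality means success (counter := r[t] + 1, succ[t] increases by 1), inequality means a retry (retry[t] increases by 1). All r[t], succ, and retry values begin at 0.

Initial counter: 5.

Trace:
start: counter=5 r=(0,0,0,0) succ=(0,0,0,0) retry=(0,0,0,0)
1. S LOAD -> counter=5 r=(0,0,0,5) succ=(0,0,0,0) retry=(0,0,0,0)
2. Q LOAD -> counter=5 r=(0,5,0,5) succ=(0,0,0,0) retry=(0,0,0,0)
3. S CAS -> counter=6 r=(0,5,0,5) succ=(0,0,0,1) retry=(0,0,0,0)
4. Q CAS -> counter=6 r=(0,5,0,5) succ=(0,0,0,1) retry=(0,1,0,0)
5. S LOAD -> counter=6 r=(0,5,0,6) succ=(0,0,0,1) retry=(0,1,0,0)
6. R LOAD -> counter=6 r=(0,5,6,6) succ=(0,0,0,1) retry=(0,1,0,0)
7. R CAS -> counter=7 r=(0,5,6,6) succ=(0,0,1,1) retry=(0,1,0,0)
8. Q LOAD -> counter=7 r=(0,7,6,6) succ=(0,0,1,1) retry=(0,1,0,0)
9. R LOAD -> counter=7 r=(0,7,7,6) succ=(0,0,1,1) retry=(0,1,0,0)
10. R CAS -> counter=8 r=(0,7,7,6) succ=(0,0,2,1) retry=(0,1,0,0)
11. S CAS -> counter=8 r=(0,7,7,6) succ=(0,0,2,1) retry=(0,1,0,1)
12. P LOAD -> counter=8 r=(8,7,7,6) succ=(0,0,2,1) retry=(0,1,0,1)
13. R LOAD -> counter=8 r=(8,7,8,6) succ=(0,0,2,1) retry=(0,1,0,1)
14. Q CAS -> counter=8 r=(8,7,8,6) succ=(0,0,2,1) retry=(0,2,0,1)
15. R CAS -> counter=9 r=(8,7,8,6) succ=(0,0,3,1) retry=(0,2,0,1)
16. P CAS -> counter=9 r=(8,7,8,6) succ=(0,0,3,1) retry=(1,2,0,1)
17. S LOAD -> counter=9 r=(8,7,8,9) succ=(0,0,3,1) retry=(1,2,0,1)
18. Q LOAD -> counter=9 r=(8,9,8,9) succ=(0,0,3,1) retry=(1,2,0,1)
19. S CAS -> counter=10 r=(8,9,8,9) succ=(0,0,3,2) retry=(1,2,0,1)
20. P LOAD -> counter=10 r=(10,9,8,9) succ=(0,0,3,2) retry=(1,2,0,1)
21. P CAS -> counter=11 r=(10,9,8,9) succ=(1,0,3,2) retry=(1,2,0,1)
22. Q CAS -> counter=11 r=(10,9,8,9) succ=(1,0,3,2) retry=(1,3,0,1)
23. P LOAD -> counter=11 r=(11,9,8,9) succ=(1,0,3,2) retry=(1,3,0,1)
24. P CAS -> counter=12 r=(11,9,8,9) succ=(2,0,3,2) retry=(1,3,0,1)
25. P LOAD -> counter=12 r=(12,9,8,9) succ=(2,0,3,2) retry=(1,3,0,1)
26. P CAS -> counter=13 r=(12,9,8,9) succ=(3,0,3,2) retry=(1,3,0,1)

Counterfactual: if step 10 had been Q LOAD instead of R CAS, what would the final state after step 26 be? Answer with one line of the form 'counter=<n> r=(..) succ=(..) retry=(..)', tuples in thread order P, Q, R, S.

counter=12 r=(11,8,7,8) succ=(3,1,1,2) retry=(1,2,1,1)

(re-executing from step 10 with the substitution; state before step 10: counter=7 r=(0,7,7,6) succ=(0,0,1,1) retry=(0,1,0,0))
10. Q LOAD -> counter=7 r=(0,7,7,6) succ=(0,0,1,1) retry=(0,1,0,0)
11. S CAS -> counter=7 r=(0,7,7,6) succ=(0,0,1,1) retry=(0,1,0,1)
12. P LOAD -> counter=7 r=(7,7,7,6) succ=(0,0,1,1) retry=(0,1,0,1)
13. R LOAD -> counter=7 r=(7,7,7,6) succ=(0,0,1,1) retry=(0,1,0,1)
14. Q CAS -> counter=8 r=(7,7,7,6) succ=(0,1,1,1) retry=(0,1,0,1)
15. R CAS -> counter=8 r=(7,7,7,6) succ=(0,1,1,1) retry=(0,1,1,1)
16. P CAS -> counter=8 r=(7,7,7,6) succ=(0,1,1,1) retry=(1,1,1,1)
17. S LOAD -> counter=8 r=(7,7,7,8) succ=(0,1,1,1) retry=(1,1,1,1)
18. Q LOAD -> counter=8 r=(7,8,7,8) succ=(0,1,1,1) retry=(1,1,1,1)
19. S CAS -> counter=9 r=(7,8,7,8) succ=(0,1,1,2) retry=(1,1,1,1)
20. P LOAD -> counter=9 r=(9,8,7,8) succ=(0,1,1,2) retry=(1,1,1,1)
21. P CAS -> counter=10 r=(9,8,7,8) succ=(1,1,1,2) retry=(1,1,1,1)
22. Q CAS -> counter=10 r=(9,8,7,8) succ=(1,1,1,2) retry=(1,2,1,1)
23. P LOAD -> counter=10 r=(10,8,7,8) succ=(1,1,1,2) retry=(1,2,1,1)
24. P CAS -> counter=11 r=(10,8,7,8) succ=(2,1,1,2) retry=(1,2,1,1)
25. P LOAD -> counter=11 r=(11,8,7,8) succ=(2,1,1,2) retry=(1,2,1,1)
26. P CAS -> counter=12 r=(11,8,7,8) succ=(3,1,1,2) retry=(1,2,1,1)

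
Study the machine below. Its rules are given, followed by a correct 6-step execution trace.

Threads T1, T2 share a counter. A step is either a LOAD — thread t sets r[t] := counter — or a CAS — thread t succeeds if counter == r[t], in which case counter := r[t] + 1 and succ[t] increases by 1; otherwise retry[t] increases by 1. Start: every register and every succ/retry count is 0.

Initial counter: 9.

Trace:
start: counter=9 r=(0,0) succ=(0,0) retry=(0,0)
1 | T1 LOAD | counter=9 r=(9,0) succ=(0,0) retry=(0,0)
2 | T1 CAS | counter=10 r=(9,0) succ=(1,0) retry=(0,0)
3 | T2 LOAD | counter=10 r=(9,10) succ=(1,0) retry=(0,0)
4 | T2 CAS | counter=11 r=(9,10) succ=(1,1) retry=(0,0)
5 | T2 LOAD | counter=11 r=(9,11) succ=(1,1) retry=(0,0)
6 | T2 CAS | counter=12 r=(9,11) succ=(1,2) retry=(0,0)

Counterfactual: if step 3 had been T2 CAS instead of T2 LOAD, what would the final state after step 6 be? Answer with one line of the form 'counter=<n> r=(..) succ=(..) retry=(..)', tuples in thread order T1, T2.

(re-executing from step 3 with the substitution; state before step 3: counter=10 r=(9,0) succ=(1,0) retry=(0,0))
3 | T2 CAS | counter=10 r=(9,0) succ=(1,0) retry=(0,1)
4 | T2 CAS | counter=10 r=(9,0) succ=(1,0) retry=(0,2)
5 | T2 LOAD | counter=10 r=(9,10) succ=(1,0) retry=(0,2)
6 | T2 CAS | counter=11 r=(9,10) succ=(1,1) retry=(0,2)

counter=11 r=(9,10) succ=(1,1) retry=(0,2)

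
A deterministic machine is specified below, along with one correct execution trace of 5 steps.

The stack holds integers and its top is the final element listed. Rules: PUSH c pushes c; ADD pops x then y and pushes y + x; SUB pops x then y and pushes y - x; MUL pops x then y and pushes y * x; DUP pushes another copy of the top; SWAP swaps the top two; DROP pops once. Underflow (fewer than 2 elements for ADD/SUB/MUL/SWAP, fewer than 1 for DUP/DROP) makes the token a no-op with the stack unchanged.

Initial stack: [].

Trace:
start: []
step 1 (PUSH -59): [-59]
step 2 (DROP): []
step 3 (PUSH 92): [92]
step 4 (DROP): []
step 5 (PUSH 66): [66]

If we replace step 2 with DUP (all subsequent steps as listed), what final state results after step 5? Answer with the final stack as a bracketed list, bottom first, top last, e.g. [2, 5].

(re-executing from step 2 with the substitution; state before step 2: [-59])
step 2 (DUP): [-59, -59]
step 3 (PUSH 92): [-59, -59, 92]
step 4 (DROP): [-59, -59]
step 5 (PUSH 66): [-59, -59, 66]

[-59, -59, 66]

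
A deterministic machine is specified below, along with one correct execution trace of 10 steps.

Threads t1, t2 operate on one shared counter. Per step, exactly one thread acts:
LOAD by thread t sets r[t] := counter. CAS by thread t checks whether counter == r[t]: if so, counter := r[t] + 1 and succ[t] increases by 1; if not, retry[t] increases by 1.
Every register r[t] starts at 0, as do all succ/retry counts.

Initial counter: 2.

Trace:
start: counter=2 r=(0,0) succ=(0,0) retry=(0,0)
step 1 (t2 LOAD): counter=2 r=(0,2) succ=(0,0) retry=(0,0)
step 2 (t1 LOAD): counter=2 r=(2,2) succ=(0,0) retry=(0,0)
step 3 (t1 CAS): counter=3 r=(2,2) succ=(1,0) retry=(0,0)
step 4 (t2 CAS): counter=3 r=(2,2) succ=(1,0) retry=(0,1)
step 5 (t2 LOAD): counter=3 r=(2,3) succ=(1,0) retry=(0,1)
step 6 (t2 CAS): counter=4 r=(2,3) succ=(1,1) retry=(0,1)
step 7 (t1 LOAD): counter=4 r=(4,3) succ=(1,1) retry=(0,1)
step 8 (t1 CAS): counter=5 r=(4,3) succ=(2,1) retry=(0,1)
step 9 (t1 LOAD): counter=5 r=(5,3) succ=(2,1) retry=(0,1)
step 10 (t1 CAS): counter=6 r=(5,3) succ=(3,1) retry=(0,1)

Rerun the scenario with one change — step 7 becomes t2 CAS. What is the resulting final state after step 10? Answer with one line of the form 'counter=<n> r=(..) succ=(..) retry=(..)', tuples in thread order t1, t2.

counter=5 r=(4,3) succ=(2,1) retry=(1,2)

(re-executing from step 7 with the substitution; state before step 7: counter=4 r=(2,3) succ=(1,1) retry=(0,1))
step 7 (t2 CAS): counter=4 r=(2,3) succ=(1,1) retry=(0,2)
step 8 (t1 CAS): counter=4 r=(2,3) succ=(1,1) retry=(1,2)
step 9 (t1 LOAD): counter=4 r=(4,3) succ=(1,1) retry=(1,2)
step 10 (t1 CAS): counter=5 r=(4,3) succ=(2,1) retry=(1,2)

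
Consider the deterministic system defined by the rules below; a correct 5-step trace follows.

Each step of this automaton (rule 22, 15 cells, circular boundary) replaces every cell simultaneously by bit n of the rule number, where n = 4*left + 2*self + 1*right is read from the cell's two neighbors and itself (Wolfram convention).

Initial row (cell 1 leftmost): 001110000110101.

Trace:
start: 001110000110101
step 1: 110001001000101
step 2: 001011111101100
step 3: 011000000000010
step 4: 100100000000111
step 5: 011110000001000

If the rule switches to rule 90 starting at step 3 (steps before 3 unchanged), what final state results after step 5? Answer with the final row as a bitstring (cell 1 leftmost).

(re-executing steps 3..5 under rule 90; state before step 3: 001011111101100)
step 3: 010010000101110
step 4: 101101001001011
step 5: 101100110110010

101100110110010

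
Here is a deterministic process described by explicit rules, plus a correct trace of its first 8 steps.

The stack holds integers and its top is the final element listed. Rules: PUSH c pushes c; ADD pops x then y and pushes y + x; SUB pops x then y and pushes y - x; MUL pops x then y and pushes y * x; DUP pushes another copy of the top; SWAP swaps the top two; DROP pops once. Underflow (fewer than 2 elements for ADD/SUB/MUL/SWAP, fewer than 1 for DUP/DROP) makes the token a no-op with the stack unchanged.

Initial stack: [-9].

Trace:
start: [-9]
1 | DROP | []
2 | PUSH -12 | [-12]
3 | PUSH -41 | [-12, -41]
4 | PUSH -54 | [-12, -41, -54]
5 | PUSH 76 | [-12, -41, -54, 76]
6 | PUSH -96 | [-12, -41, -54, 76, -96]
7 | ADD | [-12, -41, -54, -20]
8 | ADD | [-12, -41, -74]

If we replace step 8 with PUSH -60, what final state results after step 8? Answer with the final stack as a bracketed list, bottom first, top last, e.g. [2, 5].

[-12, -41, -54, -20, -60]

(re-executing from step 8 with the substitution; state before step 8: [-12, -41, -54, -20])
8 | PUSH -60 | [-12, -41, -54, -20, -60]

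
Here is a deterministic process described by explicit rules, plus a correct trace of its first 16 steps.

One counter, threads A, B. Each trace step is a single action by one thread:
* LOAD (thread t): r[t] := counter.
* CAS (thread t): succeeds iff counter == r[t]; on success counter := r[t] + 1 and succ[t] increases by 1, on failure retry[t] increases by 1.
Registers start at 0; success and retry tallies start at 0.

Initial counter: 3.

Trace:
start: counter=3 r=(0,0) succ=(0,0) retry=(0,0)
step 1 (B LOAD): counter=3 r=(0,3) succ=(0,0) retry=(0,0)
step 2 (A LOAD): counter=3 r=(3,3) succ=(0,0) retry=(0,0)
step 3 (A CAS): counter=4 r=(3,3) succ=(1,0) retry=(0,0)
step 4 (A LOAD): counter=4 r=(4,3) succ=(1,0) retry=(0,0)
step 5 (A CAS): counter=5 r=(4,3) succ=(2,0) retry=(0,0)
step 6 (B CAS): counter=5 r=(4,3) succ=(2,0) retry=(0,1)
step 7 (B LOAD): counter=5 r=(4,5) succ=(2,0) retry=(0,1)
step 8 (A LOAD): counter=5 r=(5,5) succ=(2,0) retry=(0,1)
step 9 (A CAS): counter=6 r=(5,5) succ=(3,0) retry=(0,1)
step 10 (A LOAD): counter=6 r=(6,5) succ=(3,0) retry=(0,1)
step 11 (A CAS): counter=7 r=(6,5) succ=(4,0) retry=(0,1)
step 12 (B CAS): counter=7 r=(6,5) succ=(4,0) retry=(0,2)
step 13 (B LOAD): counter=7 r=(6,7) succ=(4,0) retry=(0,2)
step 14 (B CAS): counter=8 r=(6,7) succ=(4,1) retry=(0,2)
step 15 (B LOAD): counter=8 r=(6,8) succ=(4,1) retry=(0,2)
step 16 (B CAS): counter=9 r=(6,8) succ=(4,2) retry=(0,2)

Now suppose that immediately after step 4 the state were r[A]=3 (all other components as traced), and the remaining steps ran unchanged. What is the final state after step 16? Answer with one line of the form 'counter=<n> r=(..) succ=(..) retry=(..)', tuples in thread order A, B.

counter=8 r=(5,7) succ=(3,2) retry=(1,2)

state after step 4 := counter=4 r=(3,3) succ=(1,0) retry=(0,0)
step 5 (A CAS): counter=4 r=(3,3) succ=(1,0) retry=(1,0)
step 6 (B CAS): counter=4 r=(3,3) succ=(1,0) retry=(1,1)
step 7 (B LOAD): counter=4 r=(3,4) succ=(1,0) retry=(1,1)
step 8 (A LOAD): counter=4 r=(4,4) succ=(1,0) retry=(1,1)
step 9 (A CAS): counter=5 r=(4,4) succ=(2,0) retry=(1,1)
step 10 (A LOAD): counter=5 r=(5,4) succ=(2,0) retry=(1,1)
step 11 (A CAS): counter=6 r=(5,4) succ=(3,0) retry=(1,1)
step 12 (B CAS): counter=6 r=(5,4) succ=(3,0) retry=(1,2)
step 13 (B LOAD): counter=6 r=(5,6) succ=(3,0) retry=(1,2)
step 14 (B CAS): counter=7 r=(5,6) succ=(3,1) retry=(1,2)
step 15 (B LOAD): counter=7 r=(5,7) succ=(3,1) retry=(1,2)
step 16 (B CAS): counter=8 r=(5,7) succ=(3,2) retry=(1,2)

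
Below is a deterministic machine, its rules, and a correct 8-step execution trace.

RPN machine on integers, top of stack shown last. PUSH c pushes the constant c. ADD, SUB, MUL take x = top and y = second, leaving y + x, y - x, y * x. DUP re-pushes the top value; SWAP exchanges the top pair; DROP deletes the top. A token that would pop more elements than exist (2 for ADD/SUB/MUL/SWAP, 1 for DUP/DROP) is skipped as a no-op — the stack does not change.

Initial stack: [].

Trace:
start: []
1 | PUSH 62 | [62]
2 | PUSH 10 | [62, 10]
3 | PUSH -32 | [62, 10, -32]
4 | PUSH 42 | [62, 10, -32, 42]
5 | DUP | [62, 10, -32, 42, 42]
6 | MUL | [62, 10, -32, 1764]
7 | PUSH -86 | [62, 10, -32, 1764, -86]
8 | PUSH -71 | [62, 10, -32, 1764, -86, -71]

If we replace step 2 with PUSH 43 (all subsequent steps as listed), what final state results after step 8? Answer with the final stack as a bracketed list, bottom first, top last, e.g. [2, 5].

(re-executing from step 2 with the substitution; state before step 2: [62])
2 | PUSH 43 | [62, 43]
3 | PUSH -32 | [62, 43, -32]
4 | PUSH 42 | [62, 43, -32, 42]
5 | DUP | [62, 43, -32, 42, 42]
6 | MUL | [62, 43, -32, 1764]
7 | PUSH -86 | [62, 43, -32, 1764, -86]
8 | PUSH -71 | [62, 43, -32, 1764, -86, -71]

[62, 43, -32, 1764, -86, -71]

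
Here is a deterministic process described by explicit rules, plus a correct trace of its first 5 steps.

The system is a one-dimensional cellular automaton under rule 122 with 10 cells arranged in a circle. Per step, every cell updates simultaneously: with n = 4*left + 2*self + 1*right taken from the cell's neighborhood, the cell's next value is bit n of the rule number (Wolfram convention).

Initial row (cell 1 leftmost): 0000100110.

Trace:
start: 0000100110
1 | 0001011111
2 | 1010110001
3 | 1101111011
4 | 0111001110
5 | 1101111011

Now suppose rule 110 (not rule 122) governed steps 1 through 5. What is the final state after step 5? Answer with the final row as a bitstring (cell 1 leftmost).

1010111111

(re-executing steps 1..5 under rule 110; state before step 1: 0000100110)
1 | 0001101110
2 | 0011111010
3 | 0110001110
4 | 1110011010
5 | 1010111111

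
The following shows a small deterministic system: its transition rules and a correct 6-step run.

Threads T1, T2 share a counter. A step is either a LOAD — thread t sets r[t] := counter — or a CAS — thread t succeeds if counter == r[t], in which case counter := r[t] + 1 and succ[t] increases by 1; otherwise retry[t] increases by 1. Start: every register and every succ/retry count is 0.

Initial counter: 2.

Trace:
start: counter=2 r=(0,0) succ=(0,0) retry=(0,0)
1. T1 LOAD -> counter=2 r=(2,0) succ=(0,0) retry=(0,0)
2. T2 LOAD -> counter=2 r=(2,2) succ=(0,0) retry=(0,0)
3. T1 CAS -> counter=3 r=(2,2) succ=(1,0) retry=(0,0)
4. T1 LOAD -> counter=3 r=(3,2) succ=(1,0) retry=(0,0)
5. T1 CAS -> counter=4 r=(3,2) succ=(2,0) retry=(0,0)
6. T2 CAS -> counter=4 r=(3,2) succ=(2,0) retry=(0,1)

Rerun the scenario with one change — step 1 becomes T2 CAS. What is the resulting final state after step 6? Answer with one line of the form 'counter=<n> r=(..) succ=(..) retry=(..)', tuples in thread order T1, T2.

counter=3 r=(2,2) succ=(1,0) retry=(1,2)

(re-executing from step 1 with the substitution; state before step 1: counter=2 r=(0,0) succ=(0,0) retry=(0,0))
1. T2 CAS -> counter=2 r=(0,0) succ=(0,0) retry=(0,1)
2. T2 LOAD -> counter=2 r=(0,2) succ=(0,0) retry=(0,1)
3. T1 CAS -> counter=2 r=(0,2) succ=(0,0) retry=(1,1)
4. T1 LOAD -> counter=2 r=(2,2) succ=(0,0) retry=(1,1)
5. T1 CAS -> counter=3 r=(2,2) succ=(1,0) retry=(1,1)
6. T2 CAS -> counter=3 r=(2,2) succ=(1,0) retry=(1,2)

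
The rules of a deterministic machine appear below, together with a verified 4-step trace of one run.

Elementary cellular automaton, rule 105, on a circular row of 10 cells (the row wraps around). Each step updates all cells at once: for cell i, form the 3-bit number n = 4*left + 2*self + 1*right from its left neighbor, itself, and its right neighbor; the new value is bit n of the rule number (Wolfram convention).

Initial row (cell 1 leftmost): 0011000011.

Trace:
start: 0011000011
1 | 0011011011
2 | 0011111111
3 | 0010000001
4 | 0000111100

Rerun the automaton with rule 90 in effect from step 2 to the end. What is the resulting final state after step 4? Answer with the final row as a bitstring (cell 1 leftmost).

0010011001

(re-executing steps 2..4 under rule 90; state before step 2: 0011011011)
2 | 1111011011
3 | 0001011010
4 | 0010011001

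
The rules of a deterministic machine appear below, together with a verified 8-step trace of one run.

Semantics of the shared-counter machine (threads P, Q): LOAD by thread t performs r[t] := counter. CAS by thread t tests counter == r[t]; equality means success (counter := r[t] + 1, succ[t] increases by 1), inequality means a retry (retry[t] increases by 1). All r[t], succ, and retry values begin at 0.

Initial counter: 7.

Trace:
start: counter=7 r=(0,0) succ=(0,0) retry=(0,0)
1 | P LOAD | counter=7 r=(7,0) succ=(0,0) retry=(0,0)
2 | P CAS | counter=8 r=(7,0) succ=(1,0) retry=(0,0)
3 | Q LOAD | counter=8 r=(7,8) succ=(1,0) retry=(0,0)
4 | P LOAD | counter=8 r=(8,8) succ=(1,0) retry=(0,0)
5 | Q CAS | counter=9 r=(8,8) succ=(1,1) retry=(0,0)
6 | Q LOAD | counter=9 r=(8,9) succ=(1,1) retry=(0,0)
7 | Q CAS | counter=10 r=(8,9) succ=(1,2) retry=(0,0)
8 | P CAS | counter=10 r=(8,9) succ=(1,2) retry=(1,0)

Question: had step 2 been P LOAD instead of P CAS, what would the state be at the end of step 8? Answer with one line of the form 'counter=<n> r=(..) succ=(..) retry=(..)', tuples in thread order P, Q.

counter=9 r=(7,8) succ=(0,2) retry=(1,0)

(re-executing from step 2 with the substitution; state before step 2: counter=7 r=(7,0) succ=(0,0) retry=(0,0))
2 | P LOAD | counter=7 r=(7,0) succ=(0,0) retry=(0,0)
3 | Q LOAD | counter=7 r=(7,7) succ=(0,0) retry=(0,0)
4 | P LOAD | counter=7 r=(7,7) succ=(0,0) retry=(0,0)
5 | Q CAS | counter=8 r=(7,7) succ=(0,1) retry=(0,0)
6 | Q LOAD | counter=8 r=(7,8) succ=(0,1) retry=(0,0)
7 | Q CAS | counter=9 r=(7,8) succ=(0,2) retry=(0,0)
8 | P CAS | counter=9 r=(7,8) succ=(0,2) retry=(1,0)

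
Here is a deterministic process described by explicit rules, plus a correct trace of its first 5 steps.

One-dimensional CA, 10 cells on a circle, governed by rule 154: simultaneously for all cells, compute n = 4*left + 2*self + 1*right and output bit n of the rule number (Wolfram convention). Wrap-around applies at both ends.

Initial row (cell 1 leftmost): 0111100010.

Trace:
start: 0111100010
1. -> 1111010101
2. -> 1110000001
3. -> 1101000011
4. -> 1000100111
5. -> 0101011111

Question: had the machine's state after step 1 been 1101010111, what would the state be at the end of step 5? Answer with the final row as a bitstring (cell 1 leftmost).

state after step 1 := 1101010111
2. -> 1000000111
3. -> 0100001111
4. -> 0010011110
5. -> 0101111101

0101111101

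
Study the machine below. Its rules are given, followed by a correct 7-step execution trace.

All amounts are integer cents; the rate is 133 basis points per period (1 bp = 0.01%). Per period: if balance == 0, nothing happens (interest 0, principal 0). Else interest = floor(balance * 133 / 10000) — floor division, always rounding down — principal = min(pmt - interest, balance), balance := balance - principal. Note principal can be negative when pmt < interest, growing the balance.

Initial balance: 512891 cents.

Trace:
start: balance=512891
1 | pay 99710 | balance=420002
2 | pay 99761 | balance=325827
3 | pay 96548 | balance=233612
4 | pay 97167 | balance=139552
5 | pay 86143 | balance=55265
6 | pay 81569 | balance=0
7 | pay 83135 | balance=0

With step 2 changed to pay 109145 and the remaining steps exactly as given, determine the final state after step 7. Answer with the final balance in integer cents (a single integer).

0

(re-executing from step 2 with the substitution; state before step 2: balance=420002)
2 | pay 109145 | balance=316443
3 | pay 96548 | balance=224103
4 | pay 97167 | balance=129916
5 | pay 86143 | balance=45500
6 | pay 81569 | balance=0
7 | pay 83135 | balance=0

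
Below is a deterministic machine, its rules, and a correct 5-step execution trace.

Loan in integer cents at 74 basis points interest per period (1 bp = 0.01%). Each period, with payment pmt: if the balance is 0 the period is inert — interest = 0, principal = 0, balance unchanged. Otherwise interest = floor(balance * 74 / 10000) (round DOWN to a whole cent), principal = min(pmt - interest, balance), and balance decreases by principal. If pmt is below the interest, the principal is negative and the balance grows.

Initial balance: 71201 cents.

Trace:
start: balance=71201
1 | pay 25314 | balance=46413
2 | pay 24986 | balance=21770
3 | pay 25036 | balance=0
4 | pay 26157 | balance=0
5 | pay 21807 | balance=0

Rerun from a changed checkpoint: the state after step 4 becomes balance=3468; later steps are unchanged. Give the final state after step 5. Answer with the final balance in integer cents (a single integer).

state after step 4 := balance=3468
5 | pay 21807 | balance=0

0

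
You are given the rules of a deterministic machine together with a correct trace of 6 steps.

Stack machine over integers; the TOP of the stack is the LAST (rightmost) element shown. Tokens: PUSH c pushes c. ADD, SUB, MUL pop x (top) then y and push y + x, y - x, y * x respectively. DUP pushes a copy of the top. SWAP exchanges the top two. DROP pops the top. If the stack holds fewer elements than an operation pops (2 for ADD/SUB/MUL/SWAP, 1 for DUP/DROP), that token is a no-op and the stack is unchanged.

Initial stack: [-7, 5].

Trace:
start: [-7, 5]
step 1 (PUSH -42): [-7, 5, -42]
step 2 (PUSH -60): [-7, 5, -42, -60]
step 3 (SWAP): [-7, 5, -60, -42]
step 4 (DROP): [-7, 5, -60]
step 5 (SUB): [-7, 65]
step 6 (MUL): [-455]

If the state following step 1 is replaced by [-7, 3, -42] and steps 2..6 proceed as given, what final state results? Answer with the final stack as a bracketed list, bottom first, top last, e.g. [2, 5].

state after step 1 := [-7, 3, -42]
step 2 (PUSH -60): [-7, 3, -42, -60]
step 3 (SWAP): [-7, 3, -60, -42]
step 4 (DROP): [-7, 3, -60]
step 5 (SUB): [-7, 63]
step 6 (MUL): [-441]

[-441]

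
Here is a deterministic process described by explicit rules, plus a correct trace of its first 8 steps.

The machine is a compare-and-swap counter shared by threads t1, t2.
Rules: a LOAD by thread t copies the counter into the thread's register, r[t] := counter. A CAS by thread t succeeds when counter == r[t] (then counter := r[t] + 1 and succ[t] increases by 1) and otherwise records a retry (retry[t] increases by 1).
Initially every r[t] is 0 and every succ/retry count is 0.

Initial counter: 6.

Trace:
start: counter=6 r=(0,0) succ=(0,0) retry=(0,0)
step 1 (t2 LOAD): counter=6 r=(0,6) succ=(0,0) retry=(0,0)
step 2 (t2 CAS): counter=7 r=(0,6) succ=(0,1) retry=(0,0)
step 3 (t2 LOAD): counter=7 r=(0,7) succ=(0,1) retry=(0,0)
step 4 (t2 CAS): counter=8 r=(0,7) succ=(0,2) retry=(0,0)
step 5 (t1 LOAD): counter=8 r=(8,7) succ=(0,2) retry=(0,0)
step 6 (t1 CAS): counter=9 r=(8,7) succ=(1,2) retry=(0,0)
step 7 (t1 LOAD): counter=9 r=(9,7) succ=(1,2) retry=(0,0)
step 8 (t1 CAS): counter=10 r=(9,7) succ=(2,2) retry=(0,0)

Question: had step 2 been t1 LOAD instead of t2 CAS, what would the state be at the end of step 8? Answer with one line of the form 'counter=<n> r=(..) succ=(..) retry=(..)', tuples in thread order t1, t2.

(re-executing from step 2 with the substitution; state before step 2: counter=6 r=(0,6) succ=(0,0) retry=(0,0))
step 2 (t1 LOAD): counter=6 r=(6,6) succ=(0,0) retry=(0,0)
step 3 (t2 LOAD): counter=6 r=(6,6) succ=(0,0) retry=(0,0)
step 4 (t2 CAS): counter=7 r=(6,6) succ=(0,1) retry=(0,0)
step 5 (t1 LOAD): counter=7 r=(7,6) succ=(0,1) retry=(0,0)
step 6 (t1 CAS): counter=8 r=(7,6) succ=(1,1) retry=(0,0)
step 7 (t1 LOAD): counter=8 r=(8,6) succ=(1,1) retry=(0,0)
step 8 (t1 CAS): counter=9 r=(8,6) succ=(2,1) retry=(0,0)

counter=9 r=(8,6) succ=(2,1) retry=(0,0)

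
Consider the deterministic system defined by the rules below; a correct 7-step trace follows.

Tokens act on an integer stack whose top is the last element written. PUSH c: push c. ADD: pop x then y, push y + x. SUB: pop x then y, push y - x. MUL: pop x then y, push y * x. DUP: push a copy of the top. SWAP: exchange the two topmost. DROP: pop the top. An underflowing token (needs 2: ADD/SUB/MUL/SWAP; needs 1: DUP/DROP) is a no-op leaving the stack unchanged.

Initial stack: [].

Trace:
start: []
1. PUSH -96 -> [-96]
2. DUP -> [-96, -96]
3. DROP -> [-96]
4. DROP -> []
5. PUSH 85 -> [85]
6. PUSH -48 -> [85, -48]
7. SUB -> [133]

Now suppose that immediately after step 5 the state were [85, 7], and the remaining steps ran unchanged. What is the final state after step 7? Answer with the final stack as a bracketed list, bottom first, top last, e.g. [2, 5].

[85, 55]

state after step 5 := [85, 7]
6. PUSH -48 -> [85, 7, -48]
7. SUB -> [85, 55]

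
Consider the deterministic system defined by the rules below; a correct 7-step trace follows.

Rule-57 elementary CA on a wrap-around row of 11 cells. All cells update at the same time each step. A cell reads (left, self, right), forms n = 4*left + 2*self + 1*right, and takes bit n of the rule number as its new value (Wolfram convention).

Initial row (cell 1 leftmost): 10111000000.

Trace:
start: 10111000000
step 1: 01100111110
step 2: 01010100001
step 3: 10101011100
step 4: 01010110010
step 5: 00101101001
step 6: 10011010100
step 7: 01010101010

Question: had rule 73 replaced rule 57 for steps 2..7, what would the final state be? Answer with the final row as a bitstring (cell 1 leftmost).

01101101011

(re-executing steps 2..7 under rule 73; state before step 2: 01100111110)
step 2: 01100100010
step 3: 01100001000
step 4: 01101100011
step 5: 01101101011
step 6: 01101100011
step 7: 01101101011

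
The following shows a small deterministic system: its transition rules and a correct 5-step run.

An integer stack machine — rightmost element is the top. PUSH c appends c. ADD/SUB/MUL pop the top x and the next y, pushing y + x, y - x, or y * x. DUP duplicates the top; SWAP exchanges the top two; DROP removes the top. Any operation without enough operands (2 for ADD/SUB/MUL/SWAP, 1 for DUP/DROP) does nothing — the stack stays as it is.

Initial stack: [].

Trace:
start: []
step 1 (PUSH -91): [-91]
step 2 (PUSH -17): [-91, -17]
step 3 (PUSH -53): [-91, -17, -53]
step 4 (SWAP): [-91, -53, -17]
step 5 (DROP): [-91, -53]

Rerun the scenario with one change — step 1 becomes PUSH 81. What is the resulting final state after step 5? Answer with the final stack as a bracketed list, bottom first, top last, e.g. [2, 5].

[81, -53]

(re-executing from step 1 with the substitution; state before step 1: [])
step 1 (PUSH 81): [81]
step 2 (PUSH -17): [81, -17]
step 3 (PUSH -53): [81, -17, -53]
step 4 (SWAP): [81, -53, -17]
step 5 (DROP): [81, -53]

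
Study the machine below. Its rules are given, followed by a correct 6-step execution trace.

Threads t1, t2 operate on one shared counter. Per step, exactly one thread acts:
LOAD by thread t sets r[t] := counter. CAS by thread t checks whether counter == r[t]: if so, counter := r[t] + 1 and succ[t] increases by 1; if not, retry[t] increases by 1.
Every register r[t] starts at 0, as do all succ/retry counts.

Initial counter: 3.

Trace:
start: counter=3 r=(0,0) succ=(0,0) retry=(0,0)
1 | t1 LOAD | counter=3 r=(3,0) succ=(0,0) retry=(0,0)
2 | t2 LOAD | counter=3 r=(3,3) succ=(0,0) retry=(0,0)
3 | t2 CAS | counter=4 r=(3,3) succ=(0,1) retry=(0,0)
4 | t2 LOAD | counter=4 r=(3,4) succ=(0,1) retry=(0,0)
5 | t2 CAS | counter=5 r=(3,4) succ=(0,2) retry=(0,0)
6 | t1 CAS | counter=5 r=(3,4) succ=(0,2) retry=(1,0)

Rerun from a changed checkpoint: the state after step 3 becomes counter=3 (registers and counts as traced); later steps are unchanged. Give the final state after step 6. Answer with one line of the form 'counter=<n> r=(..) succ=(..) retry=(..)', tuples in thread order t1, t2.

state after step 3 := counter=3 r=(3,3) succ=(0,1) retry=(0,0)
4 | t2 LOAD | counter=3 r=(3,3) succ=(0,1) retry=(0,0)
5 | t2 CAS | counter=4 r=(3,3) succ=(0,2) retry=(0,0)
6 | t1 CAS | counter=4 r=(3,3) succ=(0,2) retry=(1,0)

counter=4 r=(3,3) succ=(0,2) retry=(1,0)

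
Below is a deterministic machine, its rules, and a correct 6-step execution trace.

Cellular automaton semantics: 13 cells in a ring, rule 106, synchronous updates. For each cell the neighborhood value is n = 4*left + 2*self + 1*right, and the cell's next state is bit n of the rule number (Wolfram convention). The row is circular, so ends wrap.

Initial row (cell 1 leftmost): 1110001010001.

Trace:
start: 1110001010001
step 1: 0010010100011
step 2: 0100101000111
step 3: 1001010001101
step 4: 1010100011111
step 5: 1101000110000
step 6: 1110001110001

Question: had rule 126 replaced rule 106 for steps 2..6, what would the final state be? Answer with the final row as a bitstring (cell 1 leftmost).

1000011000001

(re-executing steps 2..6 under rule 126; state before step 2: 0010010100011)
step 2: 1111111110111
step 3: 0000000011100
step 4: 0000000110110
step 5: 0000001111111
step 6: 1000011000001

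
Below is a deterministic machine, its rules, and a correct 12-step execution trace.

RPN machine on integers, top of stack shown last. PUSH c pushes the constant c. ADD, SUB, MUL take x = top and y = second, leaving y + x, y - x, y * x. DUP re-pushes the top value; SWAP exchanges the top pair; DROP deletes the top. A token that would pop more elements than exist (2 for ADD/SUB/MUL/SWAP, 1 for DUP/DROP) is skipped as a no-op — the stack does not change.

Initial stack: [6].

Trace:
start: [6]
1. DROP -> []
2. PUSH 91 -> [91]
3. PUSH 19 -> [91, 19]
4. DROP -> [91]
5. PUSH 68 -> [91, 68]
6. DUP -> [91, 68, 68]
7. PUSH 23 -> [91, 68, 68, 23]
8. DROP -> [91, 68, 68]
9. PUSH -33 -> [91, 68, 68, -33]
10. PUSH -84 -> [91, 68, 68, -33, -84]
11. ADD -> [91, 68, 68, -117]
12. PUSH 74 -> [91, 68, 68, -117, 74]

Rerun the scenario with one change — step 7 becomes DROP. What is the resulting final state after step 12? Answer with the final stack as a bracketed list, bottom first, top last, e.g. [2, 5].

[91, -117, 74]

(re-executing from step 7 with the substitution; state before step 7: [91, 68, 68])
7. DROP -> [91, 68]
8. DROP -> [91]
9. PUSH -33 -> [91, -33]
10. PUSH -84 -> [91, -33, -84]
11. ADD -> [91, -117]
12. PUSH 74 -> [91, -117, 74]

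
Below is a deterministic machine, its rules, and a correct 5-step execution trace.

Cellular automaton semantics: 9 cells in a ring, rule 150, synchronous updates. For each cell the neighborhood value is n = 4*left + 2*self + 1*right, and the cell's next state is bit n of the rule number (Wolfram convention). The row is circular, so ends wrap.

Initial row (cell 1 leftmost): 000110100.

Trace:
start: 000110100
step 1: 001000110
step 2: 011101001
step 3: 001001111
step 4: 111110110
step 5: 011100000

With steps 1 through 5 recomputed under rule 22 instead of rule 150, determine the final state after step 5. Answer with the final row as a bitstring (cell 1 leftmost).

(re-executing steps 1..5 under rule 22; state before step 1: 000110100)
step 1: 001000110
step 2: 011101001
step 3: 000001111
step 4: 100010000
step 5: 110111001

110111001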